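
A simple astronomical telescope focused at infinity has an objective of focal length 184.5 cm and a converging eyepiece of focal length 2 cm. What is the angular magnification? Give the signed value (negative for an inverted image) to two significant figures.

M = -f_obj/f_eye = -184.5/(2) = -92.250.

-92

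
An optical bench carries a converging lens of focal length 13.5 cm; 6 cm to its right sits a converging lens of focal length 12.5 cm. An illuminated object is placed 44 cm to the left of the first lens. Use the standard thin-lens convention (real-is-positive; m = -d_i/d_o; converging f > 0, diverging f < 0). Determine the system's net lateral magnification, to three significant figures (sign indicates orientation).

Lens 1: 1/d_i1 = 1/f_1 - 1/d_o1 = 1/13.5 - 1/44 = 0.05135 cm^-1, so d_i1 = 19.475 cm.
m_1 = -(19.475)/44 = -0.4426.
This image would form 19.475 cm past lens 1, i.e. 13.475 cm beyond lens 2, so it is a virtual object for lens 2: d_o2 = 6 - 19.475 = -13.475 cm.
Lens 2: 1/d_i2 = 1/f_2 - 1/d_o2 = 1/12.5 - 1/(-13.475) = 0.15421 cm^-1, so d_i2 = 6.485 cm.
m_2 = -(6.485)/(-13.475) = 0.4812.
The system's lateral magnification is m_1 m_2 = (-0.4426)(0.4812) = -0.2130.

-0.213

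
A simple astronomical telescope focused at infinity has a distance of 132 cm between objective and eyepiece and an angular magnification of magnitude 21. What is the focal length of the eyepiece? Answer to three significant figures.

6.00 cm

In normal adjustment the tube length equals f_obj + f_eye and |M| = f_obj/f_eye.
So f_obj = 21 f_eye and 21 f_eye + f_eye = 132 cm, giving f_eye = 132/22 = 6.000 cm and f_obj = 126.000 cm.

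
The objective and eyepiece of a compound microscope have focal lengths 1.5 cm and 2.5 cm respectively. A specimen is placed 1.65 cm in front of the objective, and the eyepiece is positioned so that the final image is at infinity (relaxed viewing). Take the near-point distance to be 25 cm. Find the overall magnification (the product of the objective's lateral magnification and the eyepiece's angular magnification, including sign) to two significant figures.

-100

Objective: 1/d_i = 1/f_obj - 1/d_o = 1/1.5 - 1/1.65 = 0.06061 cm^-1, so d_i = 16.500 cm.
m_obj = -d_i/d_o = -16.500/1.65 = -10.000.
Eyepiece angular magnification (image at infinity): M_eye = D/f_e = 25/2.5 = 10.000.
Overall M = m_obj x M_eye = (-10.000)(10.000) = -100.00.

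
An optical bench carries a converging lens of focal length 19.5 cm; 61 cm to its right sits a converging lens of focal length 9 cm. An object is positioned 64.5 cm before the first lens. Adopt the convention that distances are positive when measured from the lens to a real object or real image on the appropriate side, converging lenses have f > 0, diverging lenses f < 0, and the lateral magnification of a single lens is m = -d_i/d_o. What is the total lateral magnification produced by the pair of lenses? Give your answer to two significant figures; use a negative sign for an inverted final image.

0.16

Applying the thin-lens equation to the first lens, 1/19.5 = 1/64.5 + 1/d_i1, which gives d_i1 = 27.950 cm.
Its lateral magnification is m_1 = -d_i1/d_o1 = -(27.950)/64.5 = -0.4333.
That image sits 33.050 cm in front of the second lens, so d_o2 = 33.050 cm.
Applying the thin-lens equation again with f_2 = 9 cm and d_o2 = 33.050 cm gives d_i2 = 12.368 cm.
m_2 = -(12.368)/(33.050) = -0.3742.
The system's lateral magnification is m_1 m_2 = (-0.4333)(-0.3742) = 0.1622.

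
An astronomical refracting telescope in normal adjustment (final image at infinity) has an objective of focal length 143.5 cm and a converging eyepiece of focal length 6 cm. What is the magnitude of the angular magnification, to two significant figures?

24

|M| = f_obj/|f_eye| = 143.5/6 = 23.917.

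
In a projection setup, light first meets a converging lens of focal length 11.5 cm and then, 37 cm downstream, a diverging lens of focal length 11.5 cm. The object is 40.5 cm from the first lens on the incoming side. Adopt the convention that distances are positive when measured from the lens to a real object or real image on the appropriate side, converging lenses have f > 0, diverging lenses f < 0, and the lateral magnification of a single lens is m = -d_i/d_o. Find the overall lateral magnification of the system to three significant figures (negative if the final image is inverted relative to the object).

Applying the thin-lens equation to the first lens, 1/11.5 = 1/40.5 + 1/d_i1, which gives d_i1 = 16.060 cm.
Its lateral magnification is m_1 = -d_i1/d_o1 = -(16.060)/40.5 = -0.3966.
Object distance for lens 2: d_o2 = 37 - 16.060 = 20.940 cm.
Applying the thin-lens equation again with f_2 = -11.5 cm and d_o2 = 20.940 cm gives d_i2 = -7.423 cm.
m_2 = -(-7.423)/(20.940) = 0.3545.
The system's lateral magnification is m_1 m_2 = (-0.3966)(0.3545) = -0.1406.

-0.141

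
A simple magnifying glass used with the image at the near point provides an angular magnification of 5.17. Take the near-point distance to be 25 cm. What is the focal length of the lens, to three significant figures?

For the image at the near point, M = 1 + D/f.
f = D/(M - 1) = 25/(5.17 - 1) = 5.995 cm.

6.00 cm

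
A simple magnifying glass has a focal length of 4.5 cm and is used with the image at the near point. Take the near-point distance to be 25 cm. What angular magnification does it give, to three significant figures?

M = 1 + D/f = 1 + 25/4.5 = 6.556.

6.56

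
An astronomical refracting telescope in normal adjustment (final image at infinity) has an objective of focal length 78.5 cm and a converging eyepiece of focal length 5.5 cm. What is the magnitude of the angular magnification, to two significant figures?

14

|M| = f_obj/|f_eye| = 78.5/5.5 = 14.273.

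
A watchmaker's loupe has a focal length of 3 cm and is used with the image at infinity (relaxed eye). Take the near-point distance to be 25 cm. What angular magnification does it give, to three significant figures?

8.33

M = D/f = 25/3 = 8.333.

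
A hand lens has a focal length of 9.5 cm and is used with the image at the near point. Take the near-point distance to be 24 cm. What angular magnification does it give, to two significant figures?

M = 1 + D/f = 1 + 24/9.5 = 3.526.

3.5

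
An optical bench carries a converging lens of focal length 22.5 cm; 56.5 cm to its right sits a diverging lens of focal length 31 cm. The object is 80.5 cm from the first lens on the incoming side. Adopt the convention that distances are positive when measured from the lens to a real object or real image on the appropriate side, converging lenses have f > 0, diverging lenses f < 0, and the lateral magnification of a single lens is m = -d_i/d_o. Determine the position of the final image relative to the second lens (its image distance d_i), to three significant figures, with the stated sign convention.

Lens 1: 1/d_i1 = 1/f_1 - 1/d_o1 = 1/22.5 - 1/80.5 = 0.03202 cm^-1, so d_i1 = 31.228 cm.
Object distance for lens 2: d_o2 = 56.5 - 31.228 = 25.272 cm.
Lens 2: 1/d_i2 = 1/f_2 - 1/d_o2 = 1/(-31) - 1/(25.272) = -0.07183 cm^-1, so d_i2 = -13.922 cm.

-13.9 cm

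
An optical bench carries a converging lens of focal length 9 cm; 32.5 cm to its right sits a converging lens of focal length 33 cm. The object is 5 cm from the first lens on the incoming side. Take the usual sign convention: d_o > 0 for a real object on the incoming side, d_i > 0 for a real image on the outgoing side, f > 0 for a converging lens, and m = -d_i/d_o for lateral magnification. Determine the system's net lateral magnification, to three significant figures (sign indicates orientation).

-6.91

First lens: d_i1 = 1/(1/9 - 1/5) = -11.250 cm.
m_1 = -(-11.250)/5 = 2.2500.
The intermediate image is virtual, 11.250 cm to the left of lens 1, so d_o2 = L - d_i1 = 32.5 - (-11.250) = 43.750 cm.
Second lens: d_i2 = 1/(1/33 - 1/(43.750)) = 134.302 cm.
m_2 = -(134.302)/(43.750) = -3.0698.
Total m = m_1 x m_2 = (2.2500)(-3.0698) = -6.9070.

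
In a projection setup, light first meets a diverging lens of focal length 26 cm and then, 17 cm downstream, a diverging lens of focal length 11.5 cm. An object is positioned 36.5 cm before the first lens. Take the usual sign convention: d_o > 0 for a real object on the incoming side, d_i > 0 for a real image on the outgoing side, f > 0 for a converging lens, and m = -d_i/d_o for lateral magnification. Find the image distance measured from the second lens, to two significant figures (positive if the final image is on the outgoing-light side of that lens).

-8.5 cm

Applying the thin-lens equation to the first lens, 1/(-26) = 1/36.5 + 1/d_i1, which gives d_i1 = -15.184 cm.
The intermediate image is virtual, 15.184 cm to the left of lens 1, so d_o2 = L - d_i1 = 17 - (-15.184) = 32.184 cm.
Applying the thin-lens equation again with f_2 = -11.5 cm and d_o2 = 32.184 cm gives d_i2 = -8.473 cm.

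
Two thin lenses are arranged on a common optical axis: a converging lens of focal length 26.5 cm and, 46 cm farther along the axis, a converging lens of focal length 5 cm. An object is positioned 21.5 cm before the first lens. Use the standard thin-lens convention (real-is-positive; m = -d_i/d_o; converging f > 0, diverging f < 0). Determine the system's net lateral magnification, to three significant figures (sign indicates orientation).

-0.171

Applying the thin-lens equation to the first lens, 1/26.5 = 1/21.5 + 1/d_i1, which gives d_i1 = -113.950 cm.
Its lateral magnification is m_1 = -d_i1/d_o1 = -(-113.950)/21.5 = 5.3000.
The intermediate image is virtual, 113.950 cm to the left of lens 1, so d_o2 = L - d_i1 = 46 - (-113.950) = 159.950 cm.
Applying the thin-lens equation again with f_2 = 5 cm and d_o2 = 159.950 cm gives d_i2 = 5.161 cm.
m_2 = -(5.161)/(159.950) = -0.0323.
The system's lateral magnification is m_1 m_2 = (5.3000)(-0.0323) = -0.1710.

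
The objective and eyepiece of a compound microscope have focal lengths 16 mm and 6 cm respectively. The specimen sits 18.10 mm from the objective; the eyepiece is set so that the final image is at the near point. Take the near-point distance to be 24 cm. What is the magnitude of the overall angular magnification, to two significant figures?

Convert to cm: f_obj = 16 mm = 1.6 cm; d_o = 18.10 mm = 1.81 cm.
Objective: 1/d_i = 1/f_obj - 1/d_o = 1/1.6 - 1/1.81 = 0.07251 cm^-1, so d_i = 13.790 cm.
m_obj = -d_i/d_o = -13.790/1.81 = -7.619.
Eyepiece angular magnification (image at near point): M_eye = 1 + D/f_e = 1 + 24/6 = 5.000.
Overall M = m_obj x M_eye = (-7.619)(5.000) = -38.10.
|M| = 38.10.

38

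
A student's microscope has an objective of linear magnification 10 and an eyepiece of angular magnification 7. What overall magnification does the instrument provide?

70

The overall magnification of a compound microscope is the product of the objective and eyepiece magnifications:
M = M_obj x M_eye = 10 x 7 = 70.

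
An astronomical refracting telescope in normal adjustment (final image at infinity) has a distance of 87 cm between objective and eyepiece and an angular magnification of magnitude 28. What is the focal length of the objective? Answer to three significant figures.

84.0 cm

In normal adjustment the tube length equals f_obj + f_eye and |M| = f_obj/f_eye.
So f_obj = 28 f_eye and 28 f_eye + f_eye = 87 cm, giving f_eye = 87/29 = 3.000 cm and f_obj = 84.000 cm.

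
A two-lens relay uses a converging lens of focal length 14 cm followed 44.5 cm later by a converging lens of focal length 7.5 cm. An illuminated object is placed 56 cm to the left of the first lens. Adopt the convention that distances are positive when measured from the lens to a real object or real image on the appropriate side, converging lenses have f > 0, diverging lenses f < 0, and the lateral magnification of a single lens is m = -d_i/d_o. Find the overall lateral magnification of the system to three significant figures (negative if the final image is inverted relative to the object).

Applying the thin-lens equation to the first lens, 1/14 = 1/56 + 1/d_i1, which gives d_i1 = 18.667 cm.
Its lateral magnification is m_1 = -d_i1/d_o1 = -(18.667)/56 = -0.3333.
The intermediate image is 18.667 cm to the right of lens 1, so d_o2 = L - d_i1 = 44.5 - 18.667 = 25.833 cm.
Applying the thin-lens equation again with f_2 = 7.5 cm and d_o2 = 25.833 cm gives d_i2 = 10.568 cm.
m_2 = -(10.568)/(25.833) = -0.4091.
Overall magnification: m = m_1 m_2 = 0.1364.

0.136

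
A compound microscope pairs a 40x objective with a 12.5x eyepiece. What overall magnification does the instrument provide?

The overall magnification of a compound microscope is the product of the objective and eyepiece magnifications:
M = M_obj x M_eye = 40 x 12.5 = 500.

500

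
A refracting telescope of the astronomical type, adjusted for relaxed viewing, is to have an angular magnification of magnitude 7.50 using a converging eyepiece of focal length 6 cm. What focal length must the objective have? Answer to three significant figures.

45.0 cm

|M| = f_obj/|f_eye|, so f_obj = |M| x |f_eye| = 7.5 x 6 = 45.000 cm.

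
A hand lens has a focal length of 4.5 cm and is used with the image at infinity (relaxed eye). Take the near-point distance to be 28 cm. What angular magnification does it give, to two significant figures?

M = D/f = 28/4.5 = 6.222.

6.2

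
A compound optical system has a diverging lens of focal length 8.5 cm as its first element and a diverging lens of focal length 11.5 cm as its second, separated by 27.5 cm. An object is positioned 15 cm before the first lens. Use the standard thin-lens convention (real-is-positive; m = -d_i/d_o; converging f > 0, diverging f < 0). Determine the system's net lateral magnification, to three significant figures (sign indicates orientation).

First lens: d_i1 = 1/(1/(-8.5) - 1/15) = -5.426 cm.
m_1 = -(-5.426)/15 = 0.3617.
The intermediate image is virtual, 5.426 cm to the left of lens 1, so d_o2 = L - d_i1 = 27.5 - (-5.426) = 32.926 cm.
Second lens: d_i2 = 1/(1/(-11.5) - 1/(32.926)) = -8.523 cm.
m_2 = -(-8.523)/(32.926) = 0.2589.
The system's lateral magnification is m_1 m_2 = (0.3617)(0.2589) = 0.0936.

0.0936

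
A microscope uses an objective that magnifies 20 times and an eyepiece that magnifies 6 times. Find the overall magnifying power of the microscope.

120

The overall magnification of a compound microscope is the product of the objective and eyepiece magnifications:
M = M_obj x M_eye = 20 x 6 = 120.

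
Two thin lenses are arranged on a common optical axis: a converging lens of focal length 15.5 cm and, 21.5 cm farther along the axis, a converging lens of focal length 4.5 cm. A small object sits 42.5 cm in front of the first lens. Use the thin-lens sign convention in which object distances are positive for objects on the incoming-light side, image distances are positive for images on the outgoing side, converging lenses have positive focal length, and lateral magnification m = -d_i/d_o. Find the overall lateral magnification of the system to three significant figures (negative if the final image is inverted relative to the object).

Lens 1: 1/d_i1 = 1/f_1 - 1/d_o1 = 1/15.5 - 1/42.5 = 0.04099 cm^-1, so d_i1 = 24.398 cm.
m_1 = -(24.398)/42.5 = -0.5741.
Since 24.398 cm > 21.5 cm, the first image lies past the second lens and serves as a virtual object: d_o2 = L - d_i1 = -2.898 cm.
Lens 2: 1/d_i2 = 1/f_2 - 1/d_o2 = 1/4.5 - 1/(-2.898) = 0.56727 cm^-1, so d_i2 = 1.763 cm.
m_2 = -(1.763)/(-2.898) = 0.6083.
Overall magnification: m = m_1 m_2 = -0.3492.

-0.349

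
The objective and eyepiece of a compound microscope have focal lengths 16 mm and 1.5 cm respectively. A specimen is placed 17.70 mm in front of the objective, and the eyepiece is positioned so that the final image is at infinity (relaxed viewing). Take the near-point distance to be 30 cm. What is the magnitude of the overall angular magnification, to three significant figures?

188

Convert to cm: f_obj = 16 mm = 1.6 cm; d_o = 17.70 mm = 1.77 cm.
Objective: 1/d_i = 1/f_obj - 1/d_o = 1/1.6 - 1/1.77 = 0.06003 cm^-1, so d_i = 16.659 cm.
m_obj = -d_i/d_o = -16.659/1.77 = -9.412.
Eyepiece angular magnification (image at infinity): M_eye = D/f_e = 30/1.5 = 20.000.
Overall M = m_obj x M_eye = (-9.412)(20.000) = -188.24.
|M| = 188.24.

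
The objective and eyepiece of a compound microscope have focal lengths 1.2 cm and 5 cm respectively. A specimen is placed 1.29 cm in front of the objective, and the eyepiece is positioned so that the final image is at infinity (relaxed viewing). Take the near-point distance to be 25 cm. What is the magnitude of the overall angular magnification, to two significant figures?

Objective: 1/d_i = 1/f_obj - 1/d_o = 1/1.2 - 1/1.29 = 0.05814 cm^-1, so d_i = 17.200 cm.
m_obj = -d_i/d_o = -17.200/1.29 = -13.333.
Eyepiece angular magnification (image at infinity): M_eye = D/f_e = 25/5 = 5.000.
Overall M = m_obj x M_eye = (-13.333)(5.000) = -66.67.
|M| = 66.67.

67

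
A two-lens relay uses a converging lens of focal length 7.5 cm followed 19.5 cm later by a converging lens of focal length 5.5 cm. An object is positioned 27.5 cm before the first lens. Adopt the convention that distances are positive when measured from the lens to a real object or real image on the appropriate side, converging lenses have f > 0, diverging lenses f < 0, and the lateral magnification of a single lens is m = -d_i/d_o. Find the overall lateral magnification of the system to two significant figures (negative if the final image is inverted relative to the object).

0.56

Applying the thin-lens equation to the first lens, 1/7.5 = 1/27.5 + 1/d_i1, which gives d_i1 = 10.312 cm.
Its lateral magnification is m_1 = -d_i1/d_o1 = -(10.312)/27.5 = -0.3750.
The intermediate image is 10.312 cm to the right of lens 1, so d_o2 = L - d_i1 = 19.5 - 10.312 = 9.188 cm.
Applying the thin-lens equation again with f_2 = 5.5 cm and d_o2 = 9.188 cm gives d_i2 = 13.703 cm.
m_2 = -(13.703)/(9.188) = -1.4915.
Total m = m_1 x m_2 = (-0.3750)(-1.4915) = 0.5593.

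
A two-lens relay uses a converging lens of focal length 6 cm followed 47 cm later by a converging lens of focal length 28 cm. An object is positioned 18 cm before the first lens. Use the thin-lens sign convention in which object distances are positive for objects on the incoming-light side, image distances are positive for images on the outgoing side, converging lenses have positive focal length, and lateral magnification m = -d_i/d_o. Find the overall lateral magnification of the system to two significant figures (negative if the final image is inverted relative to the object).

Applying the thin-lens equation to the first lens, 1/6 = 1/18 + 1/d_i1, which gives d_i1 = 9.000 cm.
Its lateral magnification is m_1 = -d_i1/d_o1 = -(9.000)/18 = -0.5000.
The intermediate image is 9.000 cm to the right of lens 1, so d_o2 = L - d_i1 = 47 - 9.000 = 38.000 cm.
Applying the thin-lens equation again with f_2 = 28 cm and d_o2 = 38.000 cm gives d_i2 = 106.400 cm.
m_2 = -(106.400)/(38.000) = -2.8000.
Overall magnification: m = m_1 m_2 = 1.4000.

1.4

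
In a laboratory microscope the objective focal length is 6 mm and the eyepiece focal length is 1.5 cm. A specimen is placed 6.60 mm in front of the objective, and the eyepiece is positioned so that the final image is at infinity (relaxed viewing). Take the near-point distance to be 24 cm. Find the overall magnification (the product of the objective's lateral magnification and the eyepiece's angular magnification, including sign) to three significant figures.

-160

Convert to cm: f_obj = 6 mm = 0.6 cm; d_o = 6.60 mm = 0.66 cm.
Objective: 1/d_i = 1/f_obj - 1/d_o = 1/0.6 - 1/0.66 = 0.15152 cm^-1, so d_i = 6.600 cm.
m_obj = -d_i/d_o = -6.600/0.66 = -10.000.
Eyepiece angular magnification (image at infinity): M_eye = D/f_e = 24/1.5 = 16.000.
Overall M = m_obj x M_eye = (-10.000)(16.000) = -160.00.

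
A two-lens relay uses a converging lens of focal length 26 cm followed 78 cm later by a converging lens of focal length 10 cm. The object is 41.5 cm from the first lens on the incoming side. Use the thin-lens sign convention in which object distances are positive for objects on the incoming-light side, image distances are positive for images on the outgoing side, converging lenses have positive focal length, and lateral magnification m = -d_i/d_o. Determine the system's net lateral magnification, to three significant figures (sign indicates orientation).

Applying the thin-lens equation to the first lens, 1/26 = 1/41.5 + 1/d_i1, which gives d_i1 = 69.613 cm.
Its lateral magnification is m_1 = -d_i1/d_o1 = -(69.613)/41.5 = -1.6774.
Object distance for lens 2: d_o2 = 78 - 69.613 = 8.387 cm.
Applying the thin-lens equation again with f_2 = 10 cm and d_o2 = 8.387 cm gives d_i2 = -52.000 cm.
m_2 = -(-52.000)/(8.387) = 6.2000.
The system's lateral magnification is m_1 m_2 = (-1.6774)(6.2000) = -10.4000.

-10.4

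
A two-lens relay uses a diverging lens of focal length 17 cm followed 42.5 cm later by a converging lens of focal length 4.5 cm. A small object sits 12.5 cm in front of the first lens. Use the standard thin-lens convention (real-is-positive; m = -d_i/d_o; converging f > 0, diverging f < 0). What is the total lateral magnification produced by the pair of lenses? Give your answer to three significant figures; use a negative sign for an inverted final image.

Lens 1: 1/d_i1 = 1/f_1 - 1/d_o1 = 1/(-17) - 1/12.5 = -0.13882 cm^-1, so d_i1 = -7.203 cm.
m_1 = -(-7.203)/12.5 = 0.5763.
With d_i1 < 0 the first image is virtual and lies on the object side; the object distance for lens 2 is d_o2 = 42.5 - (-7.203) = 49.703 cm.
Lens 2: 1/d_i2 = 1/f_2 - 1/d_o2 = 1/4.5 - 1/(49.703) = 0.20210 cm^-1, so d_i2 = 4.948 cm.
m_2 = -(4.948)/(49.703) = -0.0996.
Total m = m_1 x m_2 = (0.5763)(-0.0996) = -0.0574.

-0.0574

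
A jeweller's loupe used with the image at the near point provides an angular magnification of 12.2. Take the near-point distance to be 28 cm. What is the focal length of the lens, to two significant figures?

2.5 cm

For the image at the near point, M = 1 + D/f.
f = D/(M - 1) = 28/(12.2 - 1) = 2.500 cm.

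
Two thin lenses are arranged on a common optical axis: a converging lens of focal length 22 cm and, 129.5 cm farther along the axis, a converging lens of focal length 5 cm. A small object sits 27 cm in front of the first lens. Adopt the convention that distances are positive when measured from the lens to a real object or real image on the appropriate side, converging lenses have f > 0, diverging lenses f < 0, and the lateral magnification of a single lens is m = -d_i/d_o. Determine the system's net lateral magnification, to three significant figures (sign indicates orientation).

Applying the thin-lens equation to the first lens, 1/22 = 1/27 + 1/d_i1, which gives d_i1 = 118.800 cm.
Its lateral magnification is m_1 = -d_i1/d_o1 = -(118.800)/27 = -4.4000.
That image sits 10.700 cm in front of the second lens, so d_o2 = 10.700 cm.
Applying the thin-lens equation again with f_2 = 5 cm and d_o2 = 10.700 cm gives d_i2 = 9.386 cm.
m_2 = -(9.386)/(10.700) = -0.8772.
Total m = m_1 x m_2 = (-4.4000)(-0.8772) = 3.8596.

3.86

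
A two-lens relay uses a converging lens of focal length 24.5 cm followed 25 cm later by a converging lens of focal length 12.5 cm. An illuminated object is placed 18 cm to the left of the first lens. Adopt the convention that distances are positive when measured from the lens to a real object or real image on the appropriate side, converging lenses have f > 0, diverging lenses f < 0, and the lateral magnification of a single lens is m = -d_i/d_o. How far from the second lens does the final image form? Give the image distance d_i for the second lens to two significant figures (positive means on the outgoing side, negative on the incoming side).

First lens: d_i1 = 1/(1/24.5 - 1/18) = -67.846 cm.
The intermediate image is virtual, 67.846 cm to the left of lens 1, so d_o2 = L - d_i1 = 25 - (-67.846) = 92.846 cm.
Second lens: d_i2 = 1/(1/12.5 - 1/(92.846)) = 14.445 cm.

14 cm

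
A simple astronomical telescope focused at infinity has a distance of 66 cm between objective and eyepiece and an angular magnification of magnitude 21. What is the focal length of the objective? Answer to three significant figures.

63.0 cm

In normal adjustment the tube length equals f_obj + f_eye and |M| = f_obj/f_eye.
So f_obj = 21 f_eye and 21 f_eye + f_eye = 66 cm, giving f_eye = 66/22 = 3.000 cm and f_obj = 63.000 cm.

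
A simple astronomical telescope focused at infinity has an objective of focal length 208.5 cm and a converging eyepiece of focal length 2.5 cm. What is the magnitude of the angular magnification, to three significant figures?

83.4

|M| = f_obj/|f_eye| = 208.5/2.5 = 83.400.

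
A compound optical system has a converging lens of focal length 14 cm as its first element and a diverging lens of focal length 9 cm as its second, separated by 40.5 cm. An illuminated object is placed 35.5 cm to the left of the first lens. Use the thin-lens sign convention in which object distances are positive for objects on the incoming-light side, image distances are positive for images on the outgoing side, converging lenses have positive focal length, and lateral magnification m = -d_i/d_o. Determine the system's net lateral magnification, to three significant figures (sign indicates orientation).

-0.222

Lens 1: 1/d_i1 = 1/f_1 - 1/d_o1 = 1/14 - 1/35.5 = 0.04326 cm^-1, so d_i1 = 23.116 cm.
m_1 = -(23.116)/35.5 = -0.6512.
That image sits 17.384 cm in front of the second lens, so d_o2 = 17.384 cm.
Lens 2: 1/d_i2 = 1/f_2 - 1/d_o2 = 1/(-9) - 1/(17.384) = -0.16864 cm^-1, so d_i2 = -5.930 cm.
m_2 = -(-5.930)/(17.384) = 0.3411.
Total m = m_1 x m_2 = (-0.6512)(0.3411) = -0.2221.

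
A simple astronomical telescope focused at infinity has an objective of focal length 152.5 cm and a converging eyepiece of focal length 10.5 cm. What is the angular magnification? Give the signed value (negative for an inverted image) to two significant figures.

M = -f_obj/f_eye = -152.5/(10.5) = -14.524.

-15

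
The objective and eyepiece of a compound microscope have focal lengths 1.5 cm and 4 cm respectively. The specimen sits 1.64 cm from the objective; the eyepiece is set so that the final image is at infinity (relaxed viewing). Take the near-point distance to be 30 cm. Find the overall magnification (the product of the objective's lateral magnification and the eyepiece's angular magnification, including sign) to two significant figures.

-80

Objective: 1/d_i = 1/f_obj - 1/d_o = 1/1.5 - 1/1.64 = 0.05691 cm^-1, so d_i = 17.571 cm.
m_obj = -d_i/d_o = -17.571/1.64 = -10.714.
Eyepiece angular magnification (image at infinity): M_eye = D/f_e = 30/4 = 7.500.
Overall M = m_obj x M_eye = (-10.714)(7.500) = -80.36.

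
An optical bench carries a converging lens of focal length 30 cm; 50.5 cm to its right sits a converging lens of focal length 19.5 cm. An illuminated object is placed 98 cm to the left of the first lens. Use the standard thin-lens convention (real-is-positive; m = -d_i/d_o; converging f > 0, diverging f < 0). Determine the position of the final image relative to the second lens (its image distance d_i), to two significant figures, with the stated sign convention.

First lens: d_i1 = 1/(1/30 - 1/98) = 43.235 cm.
Object distance for lens 2: d_o2 = 50.5 - 43.235 = 7.265 cm.
Second lens: d_i2 = 1/(1/19.5 - 1/(7.265)) = -11.578 cm.

-12 cm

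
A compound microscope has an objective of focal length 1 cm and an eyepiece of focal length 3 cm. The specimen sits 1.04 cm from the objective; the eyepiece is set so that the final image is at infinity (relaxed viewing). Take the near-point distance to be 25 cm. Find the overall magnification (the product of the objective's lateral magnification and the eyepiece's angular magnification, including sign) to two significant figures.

-210

Objective: 1/d_i = 1/f_obj - 1/d_o = 1/1 - 1/1.04 = 0.03846 cm^-1, so d_i = 26.000 cm.
m_obj = -d_i/d_o = -26.000/1.04 = -25.000.
Eyepiece angular magnification (image at infinity): M_eye = D/f_e = 25/3 = 8.333.
Overall M = m_obj x M_eye = (-25.000)(8.333) = -208.33.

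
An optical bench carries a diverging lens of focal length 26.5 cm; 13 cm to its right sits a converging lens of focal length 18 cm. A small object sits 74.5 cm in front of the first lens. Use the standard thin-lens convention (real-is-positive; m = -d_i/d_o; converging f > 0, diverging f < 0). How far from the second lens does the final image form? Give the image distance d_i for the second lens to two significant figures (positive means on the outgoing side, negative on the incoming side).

First lens: d_i1 = 1/(1/(-26.5) - 1/74.5) = -19.547 cm.
With d_i1 < 0 the first image is virtual and lies on the object side; the object distance for lens 2 is d_o2 = 13 - (-19.547) = 32.547 cm.
Second lens: d_i2 = 1/(1/18 - 1/(32.547)) = 40.273 cm.

40 cm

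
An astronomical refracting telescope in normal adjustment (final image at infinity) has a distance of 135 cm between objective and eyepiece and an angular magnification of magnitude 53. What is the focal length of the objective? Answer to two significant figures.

In normal adjustment the tube length equals f_obj + f_eye and |M| = f_obj/f_eye.
So f_obj = 53 f_eye and 53 f_eye + f_eye = 135 cm, giving f_eye = 135/54 = 2.500 cm and f_obj = 132.500 cm.

130 cm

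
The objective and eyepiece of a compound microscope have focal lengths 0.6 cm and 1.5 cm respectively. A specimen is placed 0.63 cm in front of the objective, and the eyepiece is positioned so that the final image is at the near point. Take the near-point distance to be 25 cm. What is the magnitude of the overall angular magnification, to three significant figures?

Objective: 1/d_i = 1/f_obj - 1/d_o = 1/0.6 - 1/0.63 = 0.07937 cm^-1, so d_i = 12.600 cm.
m_obj = -d_i/d_o = -12.600/0.63 = -20.000.
Eyepiece angular magnification (image at near point): M_eye = 1 + D/f_e = 1 + 25/1.5 = 17.667.
Overall M = m_obj x M_eye = (-20.000)(17.667) = -353.33.
|M| = 353.33.

353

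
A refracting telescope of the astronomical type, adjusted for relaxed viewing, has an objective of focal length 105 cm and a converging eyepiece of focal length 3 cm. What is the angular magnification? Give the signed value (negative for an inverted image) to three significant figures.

M = -f_obj/f_eye = -105/(3) = -35.000.

-35.0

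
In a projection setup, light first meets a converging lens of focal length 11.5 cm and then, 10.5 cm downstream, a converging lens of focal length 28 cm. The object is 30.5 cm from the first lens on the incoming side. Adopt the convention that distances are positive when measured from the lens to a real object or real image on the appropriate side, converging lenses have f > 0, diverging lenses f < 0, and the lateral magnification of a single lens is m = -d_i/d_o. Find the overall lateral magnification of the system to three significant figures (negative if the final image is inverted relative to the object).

Lens 1: 1/d_i1 = 1/f_1 - 1/d_o1 = 1/11.5 - 1/30.5 = 0.05417 cm^-1, so d_i1 = 18.461 cm.
m_1 = -(18.461)/30.5 = -0.6053.
Since 18.461 cm > 10.5 cm, the first image lies past the second lens and serves as a virtual object: d_o2 = L - d_i1 = -7.961 cm.
Lens 2: 1/d_i2 = 1/f_2 - 1/d_o2 = 1/28 - 1/(-7.961) = 0.16133 cm^-1, so d_i2 = 6.198 cm.
m_2 = -(6.198)/(-7.961) = 0.7786.
Overall magnification: m = m_1 m_2 = -0.4713.

-0.471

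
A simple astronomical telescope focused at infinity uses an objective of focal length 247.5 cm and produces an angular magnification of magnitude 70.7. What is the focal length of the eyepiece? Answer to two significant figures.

3.5 cm

|M| = f_obj/f_eye, so f_eye = f_obj/|M| = 247.5/70.7 = 3.501 cm.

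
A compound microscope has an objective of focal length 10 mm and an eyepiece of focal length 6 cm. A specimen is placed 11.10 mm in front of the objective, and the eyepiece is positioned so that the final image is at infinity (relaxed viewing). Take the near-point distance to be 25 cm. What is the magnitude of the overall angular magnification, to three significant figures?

Convert to cm: f_obj = 10 mm = 1 cm; d_o = 11.10 mm = 1.11 cm.
Objective: 1/d_i = 1/f_obj - 1/d_o = 1/1 - 1/1.11 = 0.09910 cm^-1, so d_i = 10.091 cm.
m_obj = -d_i/d_o = -10.091/1.11 = -9.091.
Eyepiece angular magnification (image at infinity): M_eye = D/f_e = 25/6 = 4.167.
Overall M = m_obj x M_eye = (-9.091)(4.167) = -37.88.
|M| = 37.88.

37.9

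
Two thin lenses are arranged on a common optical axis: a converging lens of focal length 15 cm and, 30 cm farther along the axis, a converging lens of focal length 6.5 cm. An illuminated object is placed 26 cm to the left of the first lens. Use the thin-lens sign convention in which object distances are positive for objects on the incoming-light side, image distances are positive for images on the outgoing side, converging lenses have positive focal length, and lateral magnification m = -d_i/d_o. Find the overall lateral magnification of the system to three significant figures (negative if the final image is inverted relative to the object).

Lens 1: 1/d_i1 = 1/f_1 - 1/d_o1 = 1/15 - 1/26 = 0.02821 cm^-1, so d_i1 = 35.455 cm.
m_1 = -(35.455)/26 = -1.3636.
This image would form 35.455 cm past lens 1, i.e. 5.455 cm beyond lens 2, so it is a virtual object for lens 2: d_o2 = 30 - 35.455 = -5.455 cm.
Lens 2: 1/d_i2 = 1/f_2 - 1/d_o2 = 1/6.5 - 1/(-5.455) = 0.33718 cm^-1, so d_i2 = 2.966 cm.
m_2 = -(2.966)/(-5.455) = 0.5437.
Overall magnification: m = m_1 m_2 = -0.7414.

-0.741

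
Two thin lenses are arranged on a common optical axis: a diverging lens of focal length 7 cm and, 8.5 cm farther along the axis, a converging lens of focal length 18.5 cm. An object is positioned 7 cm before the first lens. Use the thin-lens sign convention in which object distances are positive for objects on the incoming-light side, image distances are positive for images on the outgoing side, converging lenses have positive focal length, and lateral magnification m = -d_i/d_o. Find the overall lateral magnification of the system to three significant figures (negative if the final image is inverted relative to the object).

First lens: d_i1 = 1/(1/(-7) - 1/7) = -3.500 cm.
m_1 = -(-3.500)/7 = 0.5000.
With d_i1 < 0 the first image is virtual and lies on the object side; the object distance for lens 2 is d_o2 = 8.5 - (-3.500) = 12.000 cm.
Second lens: d_i2 = 1/(1/18.5 - 1/(12.000)) = -34.154 cm.
m_2 = -(-34.154)/(12.000) = 2.8462.
The system's lateral magnification is m_1 m_2 = (0.5000)(2.8462) = 1.4231.

1.42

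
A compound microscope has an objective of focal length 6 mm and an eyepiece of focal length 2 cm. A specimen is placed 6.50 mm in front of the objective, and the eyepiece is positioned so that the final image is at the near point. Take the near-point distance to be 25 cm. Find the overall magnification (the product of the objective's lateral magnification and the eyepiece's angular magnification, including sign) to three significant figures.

Convert to cm: f_obj = 6 mm = 0.6 cm; d_o = 6.50 mm = 0.65 cm.
Objective: 1/d_i = 1/f_obj - 1/d_o = 1/0.6 - 1/0.65 = 0.12821 cm^-1, so d_i = 7.800 cm.
m_obj = -d_i/d_o = -7.800/0.65 = -12.000.
Eyepiece angular magnification (image at near point): M_eye = 1 + D/f_e = 1 + 25/2 = 13.500.
Overall M = m_obj x M_eye = (-12.000)(13.500) = -162.00.

-162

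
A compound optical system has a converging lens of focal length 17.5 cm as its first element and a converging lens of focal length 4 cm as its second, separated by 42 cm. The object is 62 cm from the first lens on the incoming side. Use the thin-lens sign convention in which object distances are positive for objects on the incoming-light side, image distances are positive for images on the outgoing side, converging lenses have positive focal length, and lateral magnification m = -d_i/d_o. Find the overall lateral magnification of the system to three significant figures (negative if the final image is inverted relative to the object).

0.116

Applying the thin-lens equation to the first lens, 1/17.5 = 1/62 + 1/d_i1, which gives d_i1 = 24.382 cm.
Its lateral magnification is m_1 = -d_i1/d_o1 = -(24.382)/62 = -0.3933.
The intermediate image is 24.382 cm to the right of lens 1, so d_o2 = L - d_i1 = 42 - 24.382 = 17.618 cm.
Applying the thin-lens equation again with f_2 = 4 cm and d_o2 = 17.618 cm gives d_i2 = 5.175 cm.
m_2 = -(5.175)/(17.618) = -0.2937.
Overall magnification: m = m_1 m_2 = 0.1155.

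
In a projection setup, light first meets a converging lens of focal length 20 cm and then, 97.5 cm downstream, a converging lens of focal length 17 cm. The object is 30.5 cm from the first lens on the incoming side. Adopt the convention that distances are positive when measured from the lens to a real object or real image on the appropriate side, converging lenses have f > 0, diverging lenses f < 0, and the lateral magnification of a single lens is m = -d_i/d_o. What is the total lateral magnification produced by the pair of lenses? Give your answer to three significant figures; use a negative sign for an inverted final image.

Applying the thin-lens equation to the first lens, 1/20 = 1/30.5 + 1/d_i1, which gives d_i1 = 58.095 cm.
Its lateral magnification is m_1 = -d_i1/d_o1 = -(58.095)/30.5 = -1.9048.
Object distance for lens 2: d_o2 = 97.5 - 58.095 = 39.405 cm.
Applying the thin-lens equation again with f_2 = 17 cm and d_o2 = 39.405 cm gives d_i2 = 29.899 cm.
m_2 = -(29.899)/(39.405) = -0.7588.
Total m = m_1 x m_2 = (-1.9048)(-0.7588) = 1.4453.

1.45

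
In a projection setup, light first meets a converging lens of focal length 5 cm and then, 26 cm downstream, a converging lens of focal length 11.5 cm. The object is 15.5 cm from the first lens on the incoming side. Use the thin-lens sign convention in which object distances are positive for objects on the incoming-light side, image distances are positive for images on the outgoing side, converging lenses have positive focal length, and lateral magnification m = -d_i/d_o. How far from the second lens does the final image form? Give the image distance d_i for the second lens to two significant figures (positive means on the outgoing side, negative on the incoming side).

Lens 1: 1/d_i1 = 1/f_1 - 1/d_o1 = 1/5 - 1/15.5 = 0.13548 cm^-1, so d_i1 = 7.381 cm.
That image sits 18.619 cm in front of the second lens, so d_o2 = 18.619 cm.
Lens 2: 1/d_i2 = 1/f_2 - 1/d_o2 = 1/11.5 - 1/(18.619) = 0.03325 cm^-1, so d_i2 = 30.077 cm.

30 cm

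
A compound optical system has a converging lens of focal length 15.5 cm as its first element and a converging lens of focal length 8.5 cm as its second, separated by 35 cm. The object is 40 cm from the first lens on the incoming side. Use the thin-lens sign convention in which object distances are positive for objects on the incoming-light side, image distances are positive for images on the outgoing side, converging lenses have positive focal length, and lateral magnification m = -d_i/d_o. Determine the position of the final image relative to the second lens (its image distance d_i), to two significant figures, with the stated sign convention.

First lens: d_i1 = 1/(1/15.5 - 1/40) = 25.306 cm.
Object distance for lens 2: d_o2 = 35 - 25.306 = 9.694 cm.
Second lens: d_i2 = 1/(1/8.5 - 1/(9.694)) = 69.017 cm.

69 cm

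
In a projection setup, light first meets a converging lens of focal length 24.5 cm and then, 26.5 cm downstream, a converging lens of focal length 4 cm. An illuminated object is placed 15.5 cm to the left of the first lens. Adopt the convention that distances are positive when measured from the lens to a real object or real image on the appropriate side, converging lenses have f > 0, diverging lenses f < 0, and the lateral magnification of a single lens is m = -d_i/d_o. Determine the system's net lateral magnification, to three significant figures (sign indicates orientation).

First lens: d_i1 = 1/(1/24.5 - 1/15.5) = -42.194 cm.
m_1 = -(-42.194)/15.5 = 2.7222.
The intermediate image is virtual, 42.194 cm to the left of lens 1, so d_o2 = L - d_i1 = 26.5 - (-42.194) = 68.694 cm.
Second lens: d_i2 = 1/(1/4 - 1/(68.694)) = 4.247 cm.
m_2 = -(4.247)/(68.694) = -0.0618.
Total m = m_1 x m_2 = (2.7222)(-0.0618) = -0.1683.

-0.168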